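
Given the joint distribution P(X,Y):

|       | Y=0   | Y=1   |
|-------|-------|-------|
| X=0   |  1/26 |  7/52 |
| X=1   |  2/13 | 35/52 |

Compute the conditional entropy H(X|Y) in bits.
0.6639 bits

H(X|Y) = H(X,Y) - H(Y)

H(X,Y) = -Σ_{x,y} P(x,y) log₂ P(x,y). Per-cell terms -P(x,y)·log₂P(x,y):
  X=0: 0.1807861, 0.3894537
  X=1: 0.4154523, 0.3844324
Sum of the 4 terms: H(X,Y) = 1.3701245 bits

Marginal of Y (column sums):
  P(Y=0) = 1/26 + 2/13 = 5/26
  P(Y=1) = 7/52 + 35/52 = 21/26
H(Y) = -[(5/26)·log₂(5/26) + (21/26)·log₂(21/26)]
  = 0.4574061 + 0.2488680 = 0.7062741 bits

H(X|Y) = H(X,Y) - H(Y) = 1.3701245 - 0.7062741 = 0.6639 bits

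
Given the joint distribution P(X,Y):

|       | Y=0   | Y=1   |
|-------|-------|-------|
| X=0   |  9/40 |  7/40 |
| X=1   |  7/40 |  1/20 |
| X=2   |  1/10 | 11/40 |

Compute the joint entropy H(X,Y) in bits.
2.4248 bits

H(X,Y) = -Σ_{x,y} P(x,y) log₂ P(x,y). Per-cell terms -P(x,y)·log₂P(x,y):
  X=0: 0.48420, 0.44005
  X=1: 0.44005, 0.21610
  X=2: 0.33219, 0.51219
Sum of the 6 terms: H(X,Y) = 2.4248 bits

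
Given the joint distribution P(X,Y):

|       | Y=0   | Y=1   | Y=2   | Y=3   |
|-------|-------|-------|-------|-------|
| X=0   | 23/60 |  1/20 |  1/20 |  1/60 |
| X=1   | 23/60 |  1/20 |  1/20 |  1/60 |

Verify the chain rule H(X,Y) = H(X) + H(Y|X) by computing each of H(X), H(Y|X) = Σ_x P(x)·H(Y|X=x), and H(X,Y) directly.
H(X) = 1.0000 bits, H(Y|X) = 1.1218 bits, H(X,Y) = 2.1218 bits

Marginal of X (row sums):
  P(X=0) = 23/60 + 1/20 + 1/20 + 1/60 = 1/2
  P(X=1) = 23/60 + 1/20 + 1/20 + 1/60 = 1/2
H(X) = -[(1/2)·log₂(1/2) + (1/2)·log₂(1/2)]
  = 0.5000 + 0.5000 = 1.0000 bits

H(Y|X) = Σ_x P(x)·H(Y|X=x):
  X=0: P(X=0) = 1/2, P(Y|X=0) = (23/30, 1/10, 1/10, 1/30) → H(Y|X=0) = 1.1218
  X=1: P(X=1) = 1/2, P(Y|X=1) = (23/30, 1/10, 1/10, 1/30) → H(Y|X=1) = 1.1218
H(Y|X) = (1/2)·1.1218 + (1/2)·1.1218 = 1.1218 bits

H(X,Y) = -Σ_{x,y} P(x,y) log₂ P(x,y). Per-cell terms -P(x,y)·log₂P(x,y):
  X=0: 0.5303, 0.2161, 0.2161, 0.0984
  X=1: 0.5303, 0.2161, 0.2161, 0.0984
Sum of the 8 terms: H(X,Y) = 2.1218 bits

Chain rule check:
  H(X) + H(Y|X) = 1.0000 + 1.1218 = 2.1218 bits
  H(X,Y) = 2.1218 bits
✓ Chain rule verified.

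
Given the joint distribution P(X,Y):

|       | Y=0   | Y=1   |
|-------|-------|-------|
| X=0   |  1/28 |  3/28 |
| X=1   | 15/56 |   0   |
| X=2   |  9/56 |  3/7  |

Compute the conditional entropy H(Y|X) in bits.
0.6141 bits

H(Y|X) = H(X,Y) - H(X)

H(X,Y) = -Σ_{x,y} P(x,y) log₂ P(x,y). Per-cell terms -P(x,y)·log₂P(x,y):
  X=0: 0.17169125, 0.34525633
  X=1: 0.50905294, 0.00000000
  X=2: 0.42387267, 0.52388247
  (cells with P = 0 contribute 0)
Sum of the 6 terms: H(X,Y) = 1.9737557 bits

Marginal of X (row sums):
  P(X=0) = 1/28 + 3/28 = 1/7
  P(X=1) = 15/56 + 0 = 15/56
  P(X=2) = 9/56 + 3/7 = 33/56
H(X) = -[(1/7)·log₂(1/7) + (15/56)·log₂(15/56) + (33/56)·log₂(33/56)]
  = 0.40105070 + 0.50905294 + 0.44960190 = 1.3597055 bits

H(Y|X) = H(X,Y) - H(X) = 1.9737557 - 1.3597055 = 0.6141 bits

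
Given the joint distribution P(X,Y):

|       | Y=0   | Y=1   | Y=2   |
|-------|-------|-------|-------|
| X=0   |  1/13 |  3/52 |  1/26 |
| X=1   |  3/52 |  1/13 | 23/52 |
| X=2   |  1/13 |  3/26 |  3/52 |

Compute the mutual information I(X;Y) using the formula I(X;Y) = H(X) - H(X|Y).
0.2237 bits

I(X;Y) = H(X) - H(X|Y)

Marginal of X (row sums):
  P(X=0) = 1/13 + 3/52 + 1/26 = 9/52
  P(X=1) = 3/52 + 1/13 + 23/52 = 15/26
  P(X=2) = 1/13 + 3/26 + 3/52 = 1/4
H(X) = -[(9/52)·log₂(9/52) + (15/26)·log₂(15/26) + (1/4)·log₂(1/4)]
  = 0.43797 + 0.45782 + 0.50000 = 1.39579 bits

Marginal of Y (column sums):
  P(Y=0) = 1/13 + 3/52 + 1/13 = 11/52
  P(Y=1) = 3/52 + 1/13 + 3/26 = 1/4
  P(Y=2) = 1/26 + 23/52 + 3/52 = 7/13
H(X|Y) = Σ_y P(y)·H(X|Y=y):
  Y=0: P(Y=0) = 11/52, P(X|Y=0) = (4/11, 3/11, 4/11) → H(X|Y=0) = 1.57262
  Y=1: P(Y=1) = 1/4, P(X|Y=1) = (3/13, 4/13, 6/13) → H(X|Y=1) = 1.52623
  Y=2: P(Y=2) = 7/13, P(X|Y=2) = (1/14, 23/28, 3/28) → H(X|Y=2) = 0.85033
H(X|Y) = (11/52)·1.57262 + (1/4)·1.52623 + (7/13)·0.85033 = 1.17210 bits

I(X;Y) = H(X) - H(X|Y) = 1.39579 - 1.17210 = 0.2237 bits

Cross-check via I(X;Y) = H(X) + H(Y) - H(X,Y): computing H(Y) from the column sums and H(X,Y) from the 9 cells in the same way gives H(Y) = 1.45495 bits and H(X,Y) = 2.62705 bits, so
I(X;Y) = 1.39579 + 1.45495 - 2.62705 = 0.2237 bits ✓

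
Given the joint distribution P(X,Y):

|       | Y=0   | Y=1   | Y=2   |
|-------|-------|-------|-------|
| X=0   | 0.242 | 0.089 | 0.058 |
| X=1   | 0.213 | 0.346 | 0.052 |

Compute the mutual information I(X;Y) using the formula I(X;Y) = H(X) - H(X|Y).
0.0827 bits

I(X;Y) = H(X) - H(X|Y)

Marginal of X (row sums):
  P(X=0) = 0.242 + 0.089 + 0.058 = 0.389
  P(X=1) = 0.213 + 0.346 + 0.052 = 0.611
H(X) = -[0.389·log₂(0.389) + 0.611·log₂(0.611)]
  = 0.52988 + 0.43427 = 0.96415 bits

Marginal of Y (column sums):
  P(Y=0) = 0.242 + 0.213 = 0.455
  P(Y=1) = 0.089 + 0.346 = 0.435
  P(Y=2) = 0.058 + 0.052 = 0.110
H(X|Y) = Σ_y P(y)·H(X|Y=y):
  Y=0: P(Y=0) = 0.455, P(X|Y=0) = (242/455, 213/455) → H(X|Y=0) = 0.99707
  Y=1: P(Y=1) = 0.435, P(X|Y=1) = (89/435, 346/435) → H(X|Y=1) = 0.73103
  Y=2: P(Y=2) = 0.110, P(X|Y=2) = (29/55, 26/55) → H(X|Y=2) = 0.99785
H(X|Y) = 0.455·0.99707 + 0.435·0.73103 + 0.110·0.99785 = 0.88143 bits

I(X;Y) = H(X) - H(X|Y) = 0.96415 - 0.88143 = 0.0827 bits

Cross-check via I(X;Y) = H(X) + H(Y) - H(X,Y): computing H(Y) from the column sums and H(X,Y) from the 6 cells in the same way gives H(Y) = 1.38959 bits and H(X,Y) = 2.27102 bits, so
I(X;Y) = 0.96415 + 1.38959 - 2.27102 = 0.0827 bits ✓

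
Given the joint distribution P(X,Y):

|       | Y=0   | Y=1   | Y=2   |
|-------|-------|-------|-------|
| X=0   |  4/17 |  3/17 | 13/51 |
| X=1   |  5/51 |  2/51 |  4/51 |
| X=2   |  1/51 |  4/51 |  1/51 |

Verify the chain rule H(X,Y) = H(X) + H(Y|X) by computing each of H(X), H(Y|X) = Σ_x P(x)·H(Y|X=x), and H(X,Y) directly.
H(X) = 1.2305 bits, H(Y|X) = 1.5152 bits, H(X,Y) = 2.7457 bits

Marginal of X (row sums):
  P(X=0) = 4/17 + 3/17 + 13/51 = 2/3
  P(X=1) = 5/51 + 2/51 + 4/51 = 11/51
  P(X=2) = 1/51 + 4/51 + 1/51 = 2/17
H(X) = -[(2/3)·log₂(2/3) + (11/51)·log₂(11/51) + (2/17)·log₂(2/17)]
  = 0.38998 + 0.47731 + 0.36323 = 1.2305 bits

H(Y|X) = Σ_x P(x)·H(Y|X=x):
  X=0: P(X=0) = 2/3, P(Y|X=0) = (6/17, 9/34, 13/34) → H(Y|X=0) = 1.56821
  X=1: P(X=1) = 11/51, P(Y|X=1) = (5/11, 2/11, 4/11) → H(Y|X=1) = 1.49492
  X=2: P(X=2) = 2/17, P(Y|X=2) = (1/6, 2/3, 1/6) → H(Y|X=2) = 1.25163
H(Y|X) = (2/3)·1.56821 + (11/51)·1.49492 + (2/17)·1.25163 = 1.5152 bits

H(X,Y) = -Σ_{x,y} P(x,y) log₂ P(x,y). Per-cell terms -P(x,y)·log₂P(x,y):
  X=0: 0.49117, 0.44162, 0.50266
  X=1: 0.32848, 0.18323, 0.28803
  X=2: 0.11122, 0.28803, 0.11122
Sum of the 9 terms: H(X,Y) = 2.7457 bits

Chain rule check:
  H(X) + H(Y|X) = 1.2305 + 1.5152 = 2.7457 bits
  H(X,Y) = 2.7457 bits
✓ Chain rule verified.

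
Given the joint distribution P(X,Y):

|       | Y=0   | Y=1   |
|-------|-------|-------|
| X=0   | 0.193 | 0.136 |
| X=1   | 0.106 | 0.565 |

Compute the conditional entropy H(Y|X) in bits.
0.7442 bits

H(Y|X) = H(X,Y) - H(X)

H(X,Y) = -Σ_{x,y} P(x,y) log₂ P(x,y). Per-cell terms -P(x,y)·log₂P(x,y):
  X=0: 0.45805, 0.39145
  X=1: 0.34321, 0.46538
Sum of the 4 terms: H(X,Y) = 1.6581 bits

Marginal of X (row sums):
  P(X=0) = 0.193 + 0.136 = 0.329
  P(X=1) = 0.106 + 0.565 = 0.671
H(X) = -[0.329·log₂(0.329) + 0.671·log₂(0.671)]
  = 0.52766 + 0.38624 = 0.9139 bits

H(Y|X) = H(X,Y) - H(X) = 1.6581 - 0.9139 = 0.7442 bits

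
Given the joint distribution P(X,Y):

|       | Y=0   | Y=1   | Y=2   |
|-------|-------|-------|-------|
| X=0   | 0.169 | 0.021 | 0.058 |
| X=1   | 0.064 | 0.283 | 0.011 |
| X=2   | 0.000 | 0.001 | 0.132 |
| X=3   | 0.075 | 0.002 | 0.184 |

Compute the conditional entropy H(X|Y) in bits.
1.1962 bits

H(X|Y) = H(X,Y) - H(Y)

H(X,Y) = -Σ_{x,y} P(x,y) log₂ P(x,y). Per-cell terms -P(x,y)·log₂P(x,y):
  X=0: 0.43347, 0.11704, 0.23825
  X=1: 0.25381, 0.51538, 0.07157
  X=2: 0.00000, 0.00997, 0.38562
  X=3: 0.28027, 0.01793, 0.44937
  (cells with P = 0 contribute 0)
Sum of the 12 terms: H(X,Y) = 2.7727 bits

Marginal of Y (column sums):
  P(Y=0) = 0.169 + 0.064 + 0.000 + 0.075 = 0.308
  P(Y=1) = 0.021 + 0.283 + 0.001 + 0.002 = 0.307
  P(Y=2) = 0.058 + 0.011 + 0.132 + 0.184 = 0.385
H(Y) = -[0.308·log₂(0.308) + 0.307·log₂(0.307) + 0.385·log₂(0.385)]
  = 0.52329 + 0.52303 + 0.53017 = 1.5765 bits

H(X|Y) = H(X,Y) - H(Y) = 2.7727 - 1.5765 = 1.1962 bits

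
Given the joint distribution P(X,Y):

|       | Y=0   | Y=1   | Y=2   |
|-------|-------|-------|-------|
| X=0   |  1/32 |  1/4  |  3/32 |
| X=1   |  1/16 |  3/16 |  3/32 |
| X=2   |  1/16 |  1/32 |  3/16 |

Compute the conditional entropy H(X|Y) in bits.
1.3970 bits

H(X|Y) = H(X,Y) - H(Y)

H(X,Y) = -Σ_{x,y} P(x,y) log₂ P(x,y). Per-cell terms -P(x,y)·log₂P(x,y):
  X=0: 0.15625, 0.50000, 0.32016
  X=1: 0.25000, 0.45282, 0.32016
  X=2: 0.25000, 0.15625, 0.45282
Sum of the 9 terms: H(X,Y) = 2.8585 bits

Marginal of Y (column sums):
  P(Y=0) = 1/32 + 1/16 + 1/16 = 5/32
  P(Y=1) = 1/4 + 3/16 + 1/32 = 15/32
  P(Y=2) = 3/32 + 3/32 + 3/16 = 3/8
H(Y) = -[(5/32)·log₂(5/32) + (15/32)·log₂(15/32) + (3/8)·log₂(3/8)]
  = 0.41845 + 0.51240 + 0.53064 = 1.4615 bits

H(X|Y) = H(X,Y) - H(Y) = 2.8585 - 1.4615 = 1.3970 bits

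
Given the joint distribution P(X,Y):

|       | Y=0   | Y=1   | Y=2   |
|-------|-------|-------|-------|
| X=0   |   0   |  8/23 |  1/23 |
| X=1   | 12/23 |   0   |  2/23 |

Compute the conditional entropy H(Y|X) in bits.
0.5571 bits

H(Y|X) = H(X,Y) - H(X)

H(X,Y) = -Σ_{x,y} P(x,y) log₂ P(x,y). Per-cell terms -P(x,y)·log₂P(x,y):
  X=0: 0.00000, 0.52993, 0.19668
  X=1: 0.48970, 0.00000, 0.30640
  (cells with P = 0 contribute 0)
Sum of the 6 terms: H(X,Y) = 1.5227 bits

Marginal of X (row sums):
  P(X=0) = 0 + 8/23 + 1/23 = 9/23
  P(X=1) = 12/23 + 0 + 2/23 = 14/23
H(X) = -[(9/23)·log₂(9/23) + (14/23)·log₂(14/23)]
  = 0.52968 + 0.43595 = 0.9656 bits

H(Y|X) = H(X,Y) - H(X) = 1.5227 - 0.9656 = 0.5571 bits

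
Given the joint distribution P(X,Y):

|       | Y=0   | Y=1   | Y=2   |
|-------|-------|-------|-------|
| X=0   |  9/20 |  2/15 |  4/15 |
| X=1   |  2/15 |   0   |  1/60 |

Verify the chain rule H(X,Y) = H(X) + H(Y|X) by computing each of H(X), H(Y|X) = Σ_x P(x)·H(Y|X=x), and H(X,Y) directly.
H(X) = 0.6098 bits, H(Y|X) = 1.2907 bits, H(X,Y) = 1.9005 bits

Marginal of X (row sums):
  P(X=0) = 9/20 + 2/15 + 4/15 = 17/20
  P(X=1) = 2/15 + 0 + 1/60 = 3/20
H(X) = -[(17/20)·log₂(17/20) + (3/20)·log₂(3/20)]
  = 0.1993 + 0.4105 = 0.6098 bits

H(Y|X) = Σ_x P(x)·H(Y|X=x):
  X=0: P(X=0) = 17/20, P(Y|X=0) = (9/17, 8/51, 16/51) → H(Y|X=0) = 1.4296
  X=1: P(X=1) = 3/20, P(Y|X=1) = (8/9, 0, 1/9) → H(Y|X=1) = 0.5033
H(Y|X) = (17/20)·1.4296 + (3/20)·0.5033 = 1.2907 bits

H(X,Y) = -Σ_{x,y} P(x,y) log₂ P(x,y). Per-cell terms -P(x,y)·log₂P(x,y):
  X=0: 0.5184, 0.3876, 0.5085
  X=1: 0.3876, 0.0000, 0.0984
  (cells with P = 0 contribute 0)
Sum of the 6 terms: H(X,Y) = 1.9005 bits

Chain rule check:
  H(X) + H(Y|X) = 0.6098 + 1.2907 = 1.9005 bits
  H(X,Y) = 1.9005 bits
✓ Chain rule verified.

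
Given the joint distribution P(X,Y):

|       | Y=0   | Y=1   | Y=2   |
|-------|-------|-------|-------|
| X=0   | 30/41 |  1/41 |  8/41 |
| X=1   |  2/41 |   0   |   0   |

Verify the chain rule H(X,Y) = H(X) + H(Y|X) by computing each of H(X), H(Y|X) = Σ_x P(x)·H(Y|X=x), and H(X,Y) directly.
H(X) = 0.2812 bits, H(Y|X) = 0.8518 bits, H(X,Y) = 1.1330 bits

Marginal of X (row sums):
  P(X=0) = 30/41 + 1/41 + 8/41 = 39/41
  P(X=1) = 2/41 + 0 + 0 = 2/41
H(X) = -[(39/41)·log₂(39/41) + (2/41)·log₂(2/41)]
  = 0.06863 + 0.21256 = 0.2812 bits

H(Y|X) = Σ_x P(x)·H(Y|X=x):
  X=0: P(X=0) = 39/41, P(Y|X=0) = (10/13, 1/39, 8/39) → H(Y|X=0) = 0.89549
  X=1: P(X=1) = 2/41, P(Y|X=1) = (1, 0, 0) → H(Y|X=1) = 0.00000
H(Y|X) = (39/41)·0.89549 + (2/41)·0.00000 = 0.8518 bits

H(X,Y) = -Σ_{x,y} P(x,y) log₂ P(x,y). Per-cell terms -P(x,y)·log₂P(x,y):
  X=0: 0.32975, 0.13067, 0.46001
  X=1: 0.21256, 0.00000, 0.00000
  (cells with P = 0 contribute 0)
Sum of the 6 terms: H(X,Y) = 1.1330 bits

Chain rule check:
  H(X) + H(Y|X) = 0.2812 + 0.8518 = 1.1330 bits
  H(X,Y) = 1.1330 bits
✓ Chain rule verified.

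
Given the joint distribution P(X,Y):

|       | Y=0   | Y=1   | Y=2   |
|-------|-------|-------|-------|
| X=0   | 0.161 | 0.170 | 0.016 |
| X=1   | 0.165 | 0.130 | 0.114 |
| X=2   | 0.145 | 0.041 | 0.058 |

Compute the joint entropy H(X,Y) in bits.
2.9541 bits

H(X,Y) = -Σ_{x,y} P(x,y) log₂ P(x,y). Per-cell terms -P(x,y)·log₂P(x,y):
  X=0: 0.4242, 0.4346, 0.0955
  X=1: 0.4289, 0.3826, 0.3571
  X=2: 0.4040, 0.1889, 0.2383
Sum of the 9 terms: H(X,Y) = 2.9541 bits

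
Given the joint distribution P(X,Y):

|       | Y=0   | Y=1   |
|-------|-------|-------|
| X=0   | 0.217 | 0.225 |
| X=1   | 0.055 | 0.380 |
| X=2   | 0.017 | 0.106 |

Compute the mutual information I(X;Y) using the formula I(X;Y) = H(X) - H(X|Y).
0.1160 bits

I(X;Y) = H(X) - H(X|Y)

Marginal of X (row sums):
  P(X=0) = 0.217 + 0.225 = 0.442
  P(X=1) = 0.055 + 0.380 = 0.435
  P(X=2) = 0.017 + 0.106 = 0.123
H(X) = -[0.442·log₂(0.442) + 0.435·log₂(0.435) + 0.123·log₂(0.123)]
  = 0.520624 + 0.522397 + 0.371862 = 1.414883 bits

Marginal of Y (column sums):
  P(Y=0) = 0.217 + 0.055 + 0.017 = 0.289
  P(Y=1) = 0.225 + 0.380 + 0.106 = 0.711
H(X|Y) = Σ_y P(y)·H(X|Y=y):
  Y=0: P(Y=0) = 0.289, P(X|Y=0) = (217/289, 55/289, 1/17) → H(X|Y=0) = 1.006350
  Y=1: P(Y=1) = 0.711, P(X|Y=1) = (25/79, 380/711, 106/711) → H(X|Y=1) = 1.417721
H(X|Y) = 0.289·1.006350 + 0.711·1.417721 = 1.298835 bits

I(X;Y) = H(X) - H(X|Y) = 1.414883 - 1.298835 = 0.1160 bits

Cross-check via I(X;Y) = H(X) + H(Y) - H(X,Y): computing H(Y) from the column sums and H(X,Y) from the 6 cells in the same way gives H(Y) = 0.867426 bits and H(X,Y) = 2.166261 bits, so
I(X;Y) = 1.414883 + 0.867426 - 2.166261 = 0.1160 bits ✓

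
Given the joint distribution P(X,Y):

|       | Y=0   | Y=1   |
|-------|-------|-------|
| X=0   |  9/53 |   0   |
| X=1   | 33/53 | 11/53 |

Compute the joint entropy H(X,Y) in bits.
1.3308 bits

H(X,Y) = -Σ_{x,y} P(x,y) log₂ P(x,y). Per-cell terms -P(x,y)·log₂P(x,y):
  X=0: 0.4344, 0.0000
  X=1: 0.4256, 0.4708
  (cells with P = 0 contribute 0)
Sum of the 4 terms: H(X,Y) = 1.3308 bits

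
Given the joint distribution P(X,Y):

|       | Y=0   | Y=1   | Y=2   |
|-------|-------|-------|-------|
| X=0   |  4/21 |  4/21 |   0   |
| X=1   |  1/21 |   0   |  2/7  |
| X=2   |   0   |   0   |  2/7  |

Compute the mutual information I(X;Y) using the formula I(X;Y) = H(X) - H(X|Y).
0.8318 bits

I(X;Y) = H(X) - H(X|Y)

Marginal of X (row sums):
  P(X=0) = 4/21 + 4/21 + 0 = 8/21
  P(X=1) = 1/21 + 0 + 2/7 = 1/3
  P(X=2) = 0 + 0 + 2/7 = 2/7
H(X) = -[(8/21)·log₂(8/21) + (1/3)·log₂(1/3) + (2/7)·log₂(2/7)]
  = 0.5304 + 0.5283 + 0.5164 = 1.5751 bits

Marginal of Y (column sums):
  P(Y=0) = 4/21 + 1/21 + 0 = 5/21
  P(Y=1) = 4/21 + 0 + 0 = 4/21
  P(Y=2) = 0 + 2/7 + 2/7 = 4/7
H(X|Y) = Σ_y P(y)·H(X|Y=y):
  Y=0: P(Y=0) = 5/21, P(X|Y=0) = (4/5, 1/5, 0) → H(X|Y=0) = 0.7219
  Y=1: P(Y=1) = 4/21, P(X|Y=1) = (1, 0, 0) → H(X|Y=1) = 0.0000
  Y=2: P(Y=2) = 4/7, P(X|Y=2) = (0, 1/2, 1/2) → H(X|Y=2) = 1.0000
H(X|Y) = (5/21)·0.7219 + (4/21)·0.0000 + (4/7)·1.0000 = 0.7433 bits

I(X;Y) = H(X) - H(X|Y) = 1.5751 - 0.7433 = 0.8318 bits

Cross-check via I(X;Y) = H(X) + H(Y) - H(X,Y): computing H(Y) from the column sums and H(X,Y) from the 9 cells in the same way gives H(Y) = 1.4100 bits and H(X,Y) = 2.1533 bits, so
I(X;Y) = 1.5751 + 1.4100 - 2.1533 = 0.8318 bits ✓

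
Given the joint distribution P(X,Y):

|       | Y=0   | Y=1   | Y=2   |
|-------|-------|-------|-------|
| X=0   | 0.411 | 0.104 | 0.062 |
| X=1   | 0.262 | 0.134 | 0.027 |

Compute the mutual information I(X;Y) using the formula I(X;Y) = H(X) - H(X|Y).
0.0198 bits

I(X;Y) = H(X) - H(X|Y)

Marginal of X (row sums):
  P(X=0) = 0.411 + 0.104 + 0.062 = 0.577
  P(X=1) = 0.262 + 0.134 + 0.027 = 0.423
H(X) = -[0.577·log₂(0.577) + 0.423·log₂(0.423)]
  = 0.457767 + 0.525057 = 0.982824 bits

Marginal of Y (column sums):
  P(Y=0) = 0.411 + 0.262 = 0.673
  P(Y=1) = 0.104 + 0.134 = 0.238
  P(Y=2) = 0.062 + 0.027 = 0.089
H(X|Y) = Σ_y P(y)·H(X|Y=y):
  Y=0: P(Y=0) = 0.673, P(X|Y=0) = (411/673, 262/673) → H(X|Y=0) = 0.964347
  Y=1: P(Y=1) = 0.238, P(X|Y=1) = (52/119, 67/119) → H(X|Y=1) = 0.988508
  Y=2: P(Y=2) = 0.089, P(X|Y=2) = (62/89, 27/89) → H(X|Y=2) = 0.885372
H(X|Y) = 0.673·0.964347 + 0.238·0.988508 + 0.089·0.885372 = 0.963069 bits

I(X;Y) = H(X) - H(X|Y) = 0.982824 - 0.963069 = 0.0198 bits

Cross-check via I(X;Y) = H(X) + H(Y) - H(X,Y): computing H(Y) from the column sums and H(X,Y) from the 6 cells in the same way gives H(Y) = 1.188004 bits and H(X,Y) = 2.151073 bits, so
I(X;Y) = 0.982824 + 1.188004 - 2.151073 = 0.0198 bits ✓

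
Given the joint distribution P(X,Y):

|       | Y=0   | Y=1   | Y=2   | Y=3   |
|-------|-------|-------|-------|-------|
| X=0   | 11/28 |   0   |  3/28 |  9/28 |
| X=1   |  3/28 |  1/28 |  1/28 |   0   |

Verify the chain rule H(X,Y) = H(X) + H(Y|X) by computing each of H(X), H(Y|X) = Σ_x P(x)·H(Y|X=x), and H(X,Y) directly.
H(X) = 0.6769 bits, H(Y|X) = 1.4128 bits, H(X,Y) = 2.0898 bits

Marginal of X (row sums):
  P(X=0) = 11/28 + 0 + 3/28 + 9/28 = 23/28
  P(X=1) = 3/28 + 1/28 + 1/28 + 0 = 5/28
H(X) = -[(23/28)·log₂(23/28) + (5/28)·log₂(5/28)]
  = 0.2331 + 0.4438 = 0.6769 bits

H(Y|X) = Σ_x P(x)·H(Y|X=x):
  X=0: P(X=0) = 23/28, P(Y|X=0) = (11/23, 0, 3/23, 9/23) → H(Y|X=0) = 1.4219
  X=1: P(X=1) = 5/28, P(Y|X=1) = (3/5, 1/5, 1/5, 0) → H(Y|X=1) = 1.3710
H(Y|X) = (23/28)·1.4219 + (5/28)·1.3710 = 1.4128 bits

H(X,Y) = -Σ_{x,y} P(x,y) log₂ P(x,y). Per-cell terms -P(x,y)·log₂P(x,y):
  X=0: 0.5295, 0.0000, 0.3453, 0.5263
  X=1: 0.3453, 0.1717, 0.1717, 0.0000
  (cells with P = 0 contribute 0)
Sum of the 8 terms: H(X,Y) = 2.0898 bits

Chain rule check:
  H(X) + H(Y|X) = 0.6769 + 1.4128 = 2.0897 bits
  H(X,Y) = 2.0898 bits
✓ Chain rule verified (Δ = 0.0001 is 4-dp rounding noise: each of the three values was rounded independently).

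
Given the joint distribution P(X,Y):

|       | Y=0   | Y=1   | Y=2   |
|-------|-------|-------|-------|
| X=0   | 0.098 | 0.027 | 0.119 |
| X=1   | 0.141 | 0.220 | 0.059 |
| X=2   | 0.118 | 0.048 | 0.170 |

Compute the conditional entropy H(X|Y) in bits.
1.3832 bits

H(X|Y) = H(X,Y) - H(Y)

H(X,Y) = -Σ_{x,y} P(x,y) log₂ P(x,y). Per-cell terms -P(x,y)·log₂P(x,y):
  X=0: 0.3284, 0.1407, 0.3654
  X=1: 0.3985, 0.4806, 0.2409
  X=2: 0.3638, 0.2103, 0.4346
Sum of the 9 terms: H(X,Y) = 2.9632 bits

Marginal of Y (column sums):
  P(Y=0) = 0.098 + 0.141 + 0.118 = 0.357
  P(Y=1) = 0.027 + 0.220 + 0.048 = 0.295
  P(Y=2) = 0.119 + 0.059 + 0.170 = 0.348
H(Y) = -[0.357·log₂(0.357) + 0.295·log₂(0.295) + 0.348·log₂(0.348)]
  = 0.5305 + 0.5196 + 0.5299 = 1.5800 bits

H(X|Y) = H(X,Y) - H(Y) = 2.9632 - 1.5800 = 1.3832 bits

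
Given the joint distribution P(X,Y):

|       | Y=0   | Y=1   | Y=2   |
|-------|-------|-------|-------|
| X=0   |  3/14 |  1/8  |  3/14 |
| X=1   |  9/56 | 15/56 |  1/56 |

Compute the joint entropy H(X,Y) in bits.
2.3641 bits

H(X,Y) = -Σ_{x,y} P(x,y) log₂ P(x,y). Per-cell terms -P(x,y)·log₂P(x,y):
  X=0: 0.4762, 0.3750, 0.4762
  X=1: 0.4239, 0.5091, 0.1037
Sum of the 6 terms: H(X,Y) = 2.3641 bits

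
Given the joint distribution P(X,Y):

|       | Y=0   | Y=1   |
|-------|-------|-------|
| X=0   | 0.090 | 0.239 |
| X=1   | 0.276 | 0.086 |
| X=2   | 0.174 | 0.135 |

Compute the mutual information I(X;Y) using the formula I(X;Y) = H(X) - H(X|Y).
0.1251 bits

I(X;Y) = H(X) - H(X|Y)

Marginal of X (row sums):
  P(X=0) = 0.090 + 0.239 = 0.329
  P(X=1) = 0.276 + 0.086 = 0.362
  P(X=2) = 0.174 + 0.135 = 0.309
H(X) = -[0.329·log₂(0.329) + 0.362·log₂(0.362) + 0.309·log₂(0.309)]
  = 0.5277 + 0.5307 + 0.5235 = 1.5819 bits

Marginal of Y (column sums):
  P(Y=0) = 0.090 + 0.276 + 0.174 = 0.540
  P(Y=1) = 0.239 + 0.086 + 0.135 = 0.460
H(X|Y) = Σ_y P(y)·H(X|Y=y):
  Y=0: P(Y=0) = 0.540, P(X|Y=0) = (1/6, 23/45, 29/90) → H(X|Y=0) = 1.4522
  Y=1: P(Y=1) = 0.460, P(X|Y=1) = (239/460, 43/230, 27/92) → H(X|Y=1) = 1.4622
H(X|Y) = 0.540·1.4522 + 0.460·1.4622 = 1.4568 bits

I(X;Y) = H(X) - H(X|Y) = 1.5819 - 1.4568 = 0.1251 bits

Cross-check via I(X;Y) = H(X) + H(Y) - H(X,Y): computing H(Y) from the column sums and H(X,Y) from the 6 cells in the same way gives H(Y) = 0.9954 bits and H(X,Y) = 2.4522 bits, so
I(X;Y) = 1.5819 + 0.9954 - 2.4522 = 0.1251 bits ✓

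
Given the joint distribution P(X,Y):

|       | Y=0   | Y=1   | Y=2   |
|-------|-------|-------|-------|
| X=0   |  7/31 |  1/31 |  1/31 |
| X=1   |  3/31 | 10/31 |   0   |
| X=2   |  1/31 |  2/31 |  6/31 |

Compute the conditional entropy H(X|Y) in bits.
0.9895 bits

H(X|Y) = H(X,Y) - H(Y)

H(X,Y) = -Σ_{x,y} P(x,y) log₂ P(x,y). Per-cell terms -P(x,y)·log₂P(x,y):
  X=0: 0.484771, 0.159813, 0.159813
  X=1: 0.326055, 0.526538, 0.000000
  X=2: 0.159813, 0.255109, 0.458561
  (cells with P = 0 contribute 0)
Sum of the 9 terms: H(X,Y) = 2.53047 bits

Marginal of Y (column sums):
  P(Y=0) = 7/31 + 3/31 + 1/31 = 11/31
  P(Y=1) = 1/31 + 10/31 + 2/31 = 13/31
  P(Y=2) = 1/31 + 0 + 6/31 = 7/31
H(Y) = -[(11/31)·log₂(11/31) + (13/31)·log₂(13/31) + (7/31)·log₂(7/31)]
  = 0.530400 + 0.525769 + 0.484771 = 1.54094 bits

H(X|Y) = H(X,Y) - H(Y) = 2.53047 - 1.54094 = 0.9895 bits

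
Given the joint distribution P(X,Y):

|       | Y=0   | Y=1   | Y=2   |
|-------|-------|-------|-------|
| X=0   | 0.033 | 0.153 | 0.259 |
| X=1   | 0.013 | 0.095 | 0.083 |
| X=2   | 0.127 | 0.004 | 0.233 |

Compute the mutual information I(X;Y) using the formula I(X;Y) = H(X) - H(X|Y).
0.2215 bits

I(X;Y) = H(X) - H(X|Y)

Marginal of X (row sums):
  P(X=0) = 0.033 + 0.153 + 0.259 = 0.445
  P(X=1) = 0.013 + 0.095 + 0.083 = 0.191
  P(X=2) = 0.127 + 0.004 + 0.233 = 0.364
H(X) = -[0.445·log₂(0.445) + 0.191·log₂(0.191) + 0.364·log₂(0.364)]
  = 0.5198 + 0.4562 + 0.5307 = 1.5067 bits

Marginal of Y (column sums):
  P(Y=0) = 0.033 + 0.013 + 0.127 = 0.173
  P(Y=1) = 0.153 + 0.095 + 0.004 = 0.252
  P(Y=2) = 0.259 + 0.083 + 0.233 = 0.575
H(X|Y) = Σ_y P(y)·H(X|Y=y):
  Y=0: P(Y=0) = 0.173, P(X|Y=0) = (33/173, 13/173, 127/173) → H(X|Y=0) = 1.0639
  Y=1: P(Y=1) = 0.252, P(X|Y=1) = (17/28, 95/252, 1/63) → H(X|Y=1) = 1.0625
  Y=2: P(Y=2) = 0.575, P(X|Y=2) = (259/575, 83/575, 233/575) → H(X|Y=2) = 1.4494
H(X|Y) = 0.173·1.0639 + 0.252·1.0625 + 0.575·1.4494 = 1.2852 bits

I(X;Y) = H(X) - H(X|Y) = 1.5067 - 1.2852 = 0.2215 bits

Cross-check via I(X;Y) = H(X) + H(Y) - H(X,Y): computing H(Y) from the column sums and H(X,Y) from the 9 cells in the same way gives H(Y) = 1.3981 bits and H(X,Y) = 2.6833 bits, so
I(X;Y) = 1.5067 + 1.3981 - 2.6833 = 0.2215 bits ✓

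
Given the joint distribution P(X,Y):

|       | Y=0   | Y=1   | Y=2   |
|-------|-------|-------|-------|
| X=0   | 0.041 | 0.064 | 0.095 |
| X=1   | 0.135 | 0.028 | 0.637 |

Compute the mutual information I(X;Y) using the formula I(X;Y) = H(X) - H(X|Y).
0.0949 bits

I(X;Y) = H(X) - H(X|Y)

Marginal of X (row sums):
  P(X=0) = 0.041 + 0.064 + 0.095 = 0.200
  P(X=1) = 0.135 + 0.028 + 0.637 = 0.800
H(X) = -[0.200·log₂(0.200) + 0.800·log₂(0.800)]
  = 0.4644 + 0.2575 = 0.7219 bits

Marginal of Y (column sums):
  P(Y=0) = 0.041 + 0.135 = 0.176
  P(Y=1) = 0.064 + 0.028 = 0.092
  P(Y=2) = 0.095 + 0.637 = 0.732
H(X|Y) = Σ_y P(y)·H(X|Y=y):
  Y=0: P(Y=0) = 0.176, P(X|Y=0) = (41/176, 135/176) → H(X|Y=0) = 0.7831
  Y=1: P(Y=1) = 0.092, P(X|Y=1) = (16/23, 7/23) → H(X|Y=1) = 0.8865
  Y=2: P(Y=2) = 0.732, P(X|Y=2) = (95/732, 637/732) → H(X|Y=2) = 0.5568
H(X|Y) = 0.176·0.7831 + 0.092·0.8865 + 0.732·0.5568 = 0.6270 bits

I(X;Y) = H(X) - H(X|Y) = 0.7219 - 0.6270 = 0.0949 bits

Cross-check via I(X;Y) = H(X) + H(Y) - H(X,Y): computing H(Y) from the column sums and H(X,Y) from the 6 cells in the same way gives H(Y) = 1.0873 bits and H(X,Y) = 1.7143 bits, so
I(X;Y) = 0.7219 + 1.0873 - 1.7143 = 0.0949 bits ✓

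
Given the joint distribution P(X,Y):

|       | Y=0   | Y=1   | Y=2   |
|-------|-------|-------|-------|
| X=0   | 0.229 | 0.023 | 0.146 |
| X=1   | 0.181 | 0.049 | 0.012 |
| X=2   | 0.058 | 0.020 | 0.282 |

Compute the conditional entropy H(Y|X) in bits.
1.0647 bits

H(Y|X) = H(X,Y) - H(X)

H(X,Y) = -Σ_{x,y} P(x,y) log₂ P(x,y). Per-cell terms -P(x,y)·log₂P(x,y):
  X=0: 0.48699, 0.12517, 0.40529
  X=1: 0.44633, 0.21320, 0.07657
  X=2: 0.23825, 0.11288, 0.51500
Sum of the 9 terms: H(X,Y) = 2.6197 bits

Marginal of X (row sums):
  P(X=0) = 0.229 + 0.023 + 0.146 = 0.398
  P(X=1) = 0.181 + 0.049 + 0.012 = 0.242
  P(X=2) = 0.058 + 0.020 + 0.282 = 0.360
H(X) = -[0.398·log₂(0.398) + 0.242·log₂(0.242) + 0.360·log₂(0.360)]
  = 0.52901 + 0.49535 + 0.53062 = 1.5550 bits

H(Y|X) = H(X,Y) - H(X) = 2.6197 - 1.5550 = 1.0647 bits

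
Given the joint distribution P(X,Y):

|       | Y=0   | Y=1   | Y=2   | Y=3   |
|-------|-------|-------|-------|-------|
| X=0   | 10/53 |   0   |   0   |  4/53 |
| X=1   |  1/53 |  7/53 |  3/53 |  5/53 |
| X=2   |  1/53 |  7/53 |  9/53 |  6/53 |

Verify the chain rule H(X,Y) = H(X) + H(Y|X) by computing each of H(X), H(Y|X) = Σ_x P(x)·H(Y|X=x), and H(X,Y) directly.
H(X) = 1.5516 bits, H(Y|X) = 1.5173 bits, H(X,Y) = 3.0689 bits

Marginal of X (row sums):
  P(X=0) = 10/53 + 0 + 0 + 4/53 = 14/53
  P(X=1) = 1/53 + 7/53 + 3/53 + 5/53 = 16/53
  P(X=2) = 1/53 + 7/53 + 9/53 + 6/53 = 23/53
H(X) = -[(14/53)·log₂(14/53) + (16/53)·log₂(16/53) + (23/53)·log₂(23/53)]
  = 0.507319 + 0.521636 + 0.522646 = 1.5516 bits

H(Y|X) = Σ_x P(x)·H(Y|X=x):
  X=0: P(X=0) = 14/53, P(Y|X=0) = (5/7, 0, 0, 2/7) → H(Y|X=0) = 0.863121
  X=1: P(X=1) = 16/53, P(Y|X=1) = (1/16, 7/16, 3/16, 5/16) → H(Y|X=1) = 1.748999
  X=2: P(X=2) = 23/53, P(Y|X=2) = (1/23, 7/23, 9/23, 6/23) → H(Y|X=2) = 1.754406
H(Y|X) = (14/53)·0.863121 + (16/53)·1.748999 + (23/53)·1.754406 = 1.5173 bits

H(X,Y) = -Σ_{x,y} P(x,y) log₂ P(x,y). Per-cell terms -P(x,y)·log₂P(x,y):
  X=0: 0.453961, 0.000000, 0.000000, 0.281352
  X=1: 0.108074, 0.385735, 0.234507, 0.321320
  X=2: 0.108074, 0.385735, 0.434377, 0.355807
  (cells with P = 0 contribute 0)
Sum of the 12 terms: H(X,Y) = 3.0689 bits

Chain rule check:
  H(X) + H(Y|X) = 1.5516 + 1.5173 = 3.0689 bits
  H(X,Y) = 3.0689 bits
✓ Chain rule verified.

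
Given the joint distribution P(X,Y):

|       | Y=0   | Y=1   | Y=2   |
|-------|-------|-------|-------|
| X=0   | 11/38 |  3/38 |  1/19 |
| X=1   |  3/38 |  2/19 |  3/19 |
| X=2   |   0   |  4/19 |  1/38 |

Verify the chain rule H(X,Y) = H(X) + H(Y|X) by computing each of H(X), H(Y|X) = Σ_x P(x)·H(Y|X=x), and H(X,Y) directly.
H(X) = 1.5470 bits, H(Y|X) = 1.1464 bits, H(X,Y) = 2.6934 bits

Marginal of X (row sums):
  P(X=0) = 11/38 + 3/38 + 1/19 = 8/19
  P(X=1) = 3/38 + 2/19 + 3/19 = 13/38
  P(X=2) = 0 + 4/19 + 1/38 = 9/38
H(X) = -[(8/19)·log₂(8/19) + (13/38)·log₂(13/38) + (9/38)·log₂(9/38)]
  = 0.5254 + 0.5294 + 0.4922 = 1.5470 bits

H(Y|X) = Σ_x P(x)·H(Y|X=x):
  X=0: P(X=0) = 8/19, P(Y|X=0) = (11/16, 3/16, 1/8) → H(Y|X=0) = 1.1995
  X=1: P(X=1) = 13/38, P(Y|X=1) = (3/13, 4/13, 6/13) → H(Y|X=1) = 1.5262
  X=2: P(X=2) = 9/38, P(Y|X=2) = (0, 8/9, 1/9) → H(Y|X=2) = 0.5033
H(Y|X) = (8/19)·1.1995 + (13/38)·1.5262 + (9/38)·0.5033 = 1.1464 bits

H(X,Y) = -Σ_{x,y} P(x,y) log₂ P(x,y). Per-cell terms -P(x,y)·log₂P(x,y):
  X=0: 0.5177, 0.2892, 0.2236
  X=1: 0.2892, 0.3419, 0.4205
  X=2: 0.0000, 0.4732, 0.1381
  (cells with P = 0 contribute 0)
Sum of the 9 terms: H(X,Y) = 2.6934 bits

Chain rule check:
  H(X) + H(Y|X) = 1.5470 + 1.1464 = 2.6934 bits
  H(X,Y) = 2.6934 bits
✓ Chain rule verified.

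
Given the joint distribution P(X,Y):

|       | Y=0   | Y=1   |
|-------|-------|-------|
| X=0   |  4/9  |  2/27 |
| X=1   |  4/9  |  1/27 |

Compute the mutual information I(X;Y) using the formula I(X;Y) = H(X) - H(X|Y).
0.0081 bits

I(X;Y) = H(X) - H(X|Y)

Marginal of X (row sums):
  P(X=0) = 4/9 + 2/27 = 14/27
  P(X=1) = 4/9 + 1/27 = 13/27
H(X) = -[(14/27)·log₂(14/27) + (13/27)·log₂(13/27)]
  = 0.4913 + 0.5077 = 0.9990 bits

Marginal of Y (column sums):
  P(Y=0) = 4/9 + 4/9 = 8/9
  P(Y=1) = 2/27 + 1/27 = 1/9
H(X|Y) = Σ_y P(y)·H(X|Y=y):
  Y=0: P(Y=0) = 8/9, P(X|Y=0) = (1/2, 1/2) → H(X|Y=0) = 1.0000
  Y=1: P(Y=1) = 1/9, P(X|Y=1) = (2/3, 1/3) → H(X|Y=1) = 0.9183
H(X|Y) = (8/9)·1.0000 + (1/9)·0.9183 = 0.9909 bits

I(X;Y) = H(X) - H(X|Y) = 0.9990 - 0.9909 = 0.0081 bits

Cross-check via I(X;Y) = H(X) + H(Y) - H(X,Y): computing H(Y) from the column sums and H(X,Y) from the 4 cells in the same way gives H(Y) = 0.5033 bits and H(X,Y) = 1.4942 bits, so
I(X;Y) = 0.9990 + 0.5033 - 1.4942 = 0.0081 bits ✓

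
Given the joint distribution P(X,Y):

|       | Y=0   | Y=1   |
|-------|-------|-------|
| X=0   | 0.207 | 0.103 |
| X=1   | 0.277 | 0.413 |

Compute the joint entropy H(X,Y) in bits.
1.8480 bits

H(X,Y) = -Σ_{x,y} P(x,y) log₂ P(x,y). Per-cell terms -P(x,y)·log₂P(x,y):
  X=0: 0.470366, 0.337766
  X=1: 0.513016, 0.526900
Sum of the 4 terms: H(X,Y) = 1.8480 bits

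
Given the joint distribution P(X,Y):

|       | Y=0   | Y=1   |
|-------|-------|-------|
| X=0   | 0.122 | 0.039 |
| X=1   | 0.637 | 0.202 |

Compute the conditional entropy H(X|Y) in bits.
0.6367 bits

H(X|Y) = H(X,Y) - H(Y)

H(X,Y) = -Σ_{x,y} P(x,y) log₂ P(x,y). Per-cell terms -P(x,y)·log₂P(x,y):
  X=0: 0.3703, 0.1825
  X=1: 0.4145, 0.4661
Sum of the 4 terms: H(X,Y) = 1.4334 bits

Marginal of Y (column sums):
  P(Y=0) = 0.122 + 0.637 = 0.759
  P(Y=1) = 0.039 + 0.202 = 0.241
H(Y) = -[0.759·log₂(0.759) + 0.241·log₂(0.241)]
  = 0.3020 + 0.4947 = 0.7967 bits

H(X|Y) = H(X,Y) - H(Y) = 1.4334 - 0.7967 = 0.6367 bits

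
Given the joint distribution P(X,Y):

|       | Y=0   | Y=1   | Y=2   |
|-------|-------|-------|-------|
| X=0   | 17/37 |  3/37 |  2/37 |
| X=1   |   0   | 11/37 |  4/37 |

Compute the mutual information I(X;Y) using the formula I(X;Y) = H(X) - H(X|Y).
0.5415 bits

I(X;Y) = H(X) - H(X|Y)

Marginal of X (row sums):
  P(X=0) = 17/37 + 3/37 + 2/37 = 22/37
  P(X=1) = 0 + 11/37 + 4/37 = 15/37
H(X) = -[(22/37)·log₂(22/37) + (15/37)·log₂(15/37)]
  = 0.445959 + 0.528066 = 0.974025 bits

Marginal of Y (column sums):
  P(Y=0) = 17/37 + 0 = 17/37
  P(Y=1) = 3/37 + 11/37 = 14/37
  P(Y=2) = 2/37 + 4/37 = 6/37
H(X|Y) = Σ_y P(y)·H(X|Y=y):
  Y=0: P(Y=0) = 17/37, P(X|Y=0) = (1, 0) → H(X|Y=0) = 0.000000
  Y=1: P(Y=1) = 14/37, P(X|Y=1) = (3/14, 11/14) → H(X|Y=1) = 0.749595
  Y=2: P(Y=2) = 6/37, P(X|Y=2) = (1/3, 2/3) → H(X|Y=2) = 0.918296
H(X|Y) = (17/37)·0.000000 + (14/37)·0.749595 + (6/37)·0.918296 = 0.432543 bits

I(X;Y) = H(X) - H(X|Y) = 0.974025 - 0.432543 = 0.5415 bits

Cross-check via I(X;Y) = H(X) + H(Y) - H(X,Y): computing H(Y) from the column sums and H(X,Y) from the 6 cells in the same way gives H(Y) = 1.471626 bits and H(X,Y) = 1.904169 bits, so
I(X;Y) = 0.974025 + 1.471626 - 1.904169 = 0.5415 bits ✓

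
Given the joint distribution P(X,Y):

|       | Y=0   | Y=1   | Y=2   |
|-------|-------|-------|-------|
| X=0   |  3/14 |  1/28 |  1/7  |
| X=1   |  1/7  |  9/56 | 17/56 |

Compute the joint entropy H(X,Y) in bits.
2.3960 bits

H(X,Y) = -Σ_{x,y} P(x,y) log₂ P(x,y). Per-cell terms -P(x,y)·log₂P(x,y):
  X=0: 0.47623, 0.17169, 0.40105
  X=1: 0.40105, 0.42387, 0.52211
Sum of the 6 terms: H(X,Y) = 2.3960 bits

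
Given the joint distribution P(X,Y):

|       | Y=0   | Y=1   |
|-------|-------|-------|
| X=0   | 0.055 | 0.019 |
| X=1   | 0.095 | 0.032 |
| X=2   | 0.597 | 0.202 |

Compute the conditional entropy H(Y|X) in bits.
0.8160 bits

H(Y|X) = H(X,Y) - H(X)

H(X,Y) = -Σ_{x,y} P(x,y) log₂ P(x,y). Per-cell terms -P(x,y)·log₂P(x,y):
  X=0: 0.23014, 0.10864
  X=1: 0.32261, 0.15891
  X=2: 0.44429, 0.46613
Sum of the 6 terms: H(X,Y) = 1.7307 bits

Marginal of X (row sums):
  P(X=0) = 0.055 + 0.019 = 0.074
  P(X=1) = 0.095 + 0.032 = 0.127
  P(X=2) = 0.597 + 0.202 = 0.799
H(X) = -[0.074·log₂(0.074) + 0.127·log₂(0.127) + 0.799·log₂(0.799)]
  = 0.27797 + 0.37809 + 0.25866 = 0.9147 bits

H(Y|X) = H(X,Y) - H(X) = 1.7307 - 0.9147 = 0.8160 bits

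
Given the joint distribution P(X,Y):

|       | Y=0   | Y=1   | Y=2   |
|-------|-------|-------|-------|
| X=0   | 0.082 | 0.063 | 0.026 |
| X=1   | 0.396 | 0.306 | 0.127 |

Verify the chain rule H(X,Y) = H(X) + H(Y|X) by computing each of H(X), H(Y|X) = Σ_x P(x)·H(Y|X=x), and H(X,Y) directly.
H(X) = 0.6600 bits, H(Y|X) = 1.4541 bits, H(X,Y) = 2.1141 bits

Marginal of X (row sums):
  P(X=0) = 0.082 + 0.063 + 0.026 = 0.171
  P(X=1) = 0.396 + 0.306 + 0.127 = 0.829
H(X) = -[0.171·log₂(0.171) + 0.829·log₂(0.829)]
  = 0.435696 + 0.224291 = 0.6600 bits

H(Y|X) = Σ_x P(x)·H(Y|X=x):
  X=0: P(X=0) = 0.171, P(Y|X=0) = (82/171, 7/19, 26/171) → H(Y|X=0) = 1.452359
  X=1: P(X=1) = 0.829, P(Y|X=1) = (396/829, 306/829, 127/829) → H(Y|X=1) = 1.454518
H(Y|X) = 0.171·1.452359 + 0.829·1.454518 = 1.4541 bits

H(X,Y) = -Σ_{x,y} P(x,y) log₂ P(x,y). Per-cell terms -P(x,y)·log₂P(x,y):
  X=0: 0.295875, 0.251276, 0.136899
  X=1: 0.529225, 0.522769, 0.378092
Sum of the 6 terms: H(X,Y) = 2.1141 bits

Chain rule check:
  H(X) + H(Y|X) = 0.6600 + 1.4541 = 2.1141 bits
  H(X,Y) = 2.1141 bits
✓ Chain rule verified.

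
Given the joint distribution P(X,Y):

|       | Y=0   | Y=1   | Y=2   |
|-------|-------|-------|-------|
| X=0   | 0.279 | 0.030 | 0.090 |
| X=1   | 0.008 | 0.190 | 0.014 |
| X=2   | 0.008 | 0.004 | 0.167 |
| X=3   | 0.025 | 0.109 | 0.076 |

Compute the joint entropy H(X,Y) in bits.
2.8584 bits

H(X,Y) = -Σ_{x,y} P(x,y) log₂ P(x,y). Per-cell terms -P(x,y)·log₂P(x,y):
  X=0: 0.51382, 0.15177, 0.31265
  X=1: 0.05573, 0.45523, 0.08622
  X=2: 0.05573, 0.03186, 0.43121
  X=3: 0.13305, 0.34854, 0.28256
Sum of the 12 terms: H(X,Y) = 2.8584 bits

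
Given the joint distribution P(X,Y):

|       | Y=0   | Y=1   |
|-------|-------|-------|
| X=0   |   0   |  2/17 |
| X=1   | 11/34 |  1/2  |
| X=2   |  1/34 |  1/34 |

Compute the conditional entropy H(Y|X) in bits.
0.8549 bits

H(Y|X) = H(X,Y) - H(X)

H(X,Y) = -Σ_{x,y} P(x,y) log₂ P(x,y). Per-cell terms -P(x,y)·log₂P(x,y):
  X=0: 0.00000, 0.36323
  X=1: 0.52672, 0.50000
  X=2: 0.14963, 0.14963
  (cells with P = 0 contribute 0)
Sum of the 6 terms: H(X,Y) = 1.68921 bits

Marginal of X (row sums):
  P(X=0) = 0 + 2/17 = 2/17
  P(X=1) = 11/34 + 1/2 = 14/17
  P(X=2) = 1/34 + 1/34 = 1/17
H(X) = -[(2/17)·log₂(2/17) + (14/17)·log₂(14/17) + (1/17)·log₂(1/17)]
  = 0.36323 + 0.23068 + 0.24044 = 0.83435 bits

H(Y|X) = H(X,Y) - H(X) = 1.68921 - 0.83435 = 0.8549 bits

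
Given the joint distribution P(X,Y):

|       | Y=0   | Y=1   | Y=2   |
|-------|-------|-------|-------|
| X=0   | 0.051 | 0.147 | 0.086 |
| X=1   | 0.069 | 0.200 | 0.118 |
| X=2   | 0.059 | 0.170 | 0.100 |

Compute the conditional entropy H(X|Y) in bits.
1.5734 bits

H(X|Y) = H(X,Y) - H(Y)

H(X,Y) = -Σ_{x,y} P(x,y) log₂ P(x,y). Per-cell terms -P(x,y)·log₂P(x,y):
  X=0: 0.21896, 0.40662, 0.30440
  X=1: 0.26615, 0.46439, 0.36381
  X=2: 0.24091, 0.43459, 0.33219
Sum of the 9 terms: H(X,Y) = 3.0320 bits

Marginal of Y (column sums):
  P(Y=0) = 0.051 + 0.069 + 0.059 = 0.179
  P(Y=1) = 0.147 + 0.200 + 0.170 = 0.517
  P(Y=2) = 0.086 + 0.118 + 0.100 = 0.304
H(Y) = -[0.179·log₂(0.179) + 0.517·log₂(0.517) + 0.304·log₂(0.304)]
  = 0.44427 + 0.49206 + 0.52223 = 1.4586 bits

H(X|Y) = H(X,Y) - H(Y) = 3.0320 - 1.4586 = 1.5734 bits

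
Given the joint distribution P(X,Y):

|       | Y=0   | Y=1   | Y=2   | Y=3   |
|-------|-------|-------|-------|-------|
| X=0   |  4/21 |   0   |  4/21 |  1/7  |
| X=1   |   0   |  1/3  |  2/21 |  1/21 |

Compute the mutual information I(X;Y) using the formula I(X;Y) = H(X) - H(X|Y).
0.5815 bits

I(X;Y) = H(X) - H(X|Y)

Marginal of X (row sums):
  P(X=0) = 4/21 + 0 + 4/21 + 1/7 = 11/21
  P(X=1) = 0 + 1/3 + 2/21 + 1/21 = 10/21
H(X) = -[(11/21)·log₂(11/21) + (10/21)·log₂(10/21)]
  = 0.4887 + 0.5097 = 0.9984 bits

Marginal of Y (column sums):
  P(Y=0) = 4/21 + 0 = 4/21
  P(Y=1) = 0 + 1/3 = 1/3
  P(Y=2) = 4/21 + 2/21 = 2/7
  P(Y=3) = 1/7 + 1/21 = 4/21
H(X|Y) = Σ_y P(y)·H(X|Y=y):
  Y=0: P(Y=0) = 4/21, P(X|Y=0) = (1, 0) → H(X|Y=0) = 0.0000
  Y=1: P(Y=1) = 1/3, P(X|Y=1) = (0, 1) → H(X|Y=1) = 0.0000
  Y=2: P(Y=2) = 2/7, P(X|Y=2) = (2/3, 1/3) → H(X|Y=2) = 0.9183
  Y=3: P(Y=3) = 4/21, P(X|Y=3) = (3/4, 1/4) → H(X|Y=3) = 0.8113
H(X|Y) = (4/21)·0.0000 + (1/3)·0.0000 + (2/7)·0.9183 + (4/21)·0.8113 = 0.4169 bits

I(X;Y) = H(X) - H(X|Y) = 0.9984 - 0.4169 = 0.5815 bits

Cross-check via I(X;Y) = H(X) + H(Y) - H(X,Y): computing H(Y) from the column sums and H(X,Y) from the 8 cells in the same way gives H(Y) = 1.9561 bits and H(X,Y) = 2.3730 bits, so
I(X;Y) = 0.9984 + 1.9561 - 2.3730 = 0.5815 bits ✓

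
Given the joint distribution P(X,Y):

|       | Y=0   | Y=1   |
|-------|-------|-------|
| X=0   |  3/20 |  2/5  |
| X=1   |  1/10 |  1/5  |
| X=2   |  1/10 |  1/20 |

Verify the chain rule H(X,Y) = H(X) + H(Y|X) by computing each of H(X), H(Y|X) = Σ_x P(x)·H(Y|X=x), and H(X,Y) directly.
H(X) = 1.4060 bits, H(Y|X) = 0.8782 bits, H(X,Y) = 2.2842 bits

Marginal of X (row sums):
  P(X=0) = 3/20 + 2/5 = 11/20
  P(X=1) = 1/10 + 1/5 = 3/10
  P(X=2) = 1/10 + 1/20 = 3/20
H(X) = -[(11/20)·log₂(11/20) + (3/10)·log₂(3/10) + (3/20)·log₂(3/20)]
  = 0.4744 + 0.5211 + 0.4105 = 1.4060 bits

H(Y|X) = Σ_x P(x)·H(Y|X=x):
  X=0: P(X=0) = 11/20, P(Y|X=0) = (3/11, 8/11) → H(Y|X=0) = 0.8454
  X=1: P(X=1) = 3/10, P(Y|X=1) = (1/3, 2/3) → H(Y|X=1) = 0.9183
  X=2: P(X=2) = 3/20, P(Y|X=2) = (2/3, 1/3) → H(Y|X=2) = 0.9183
H(Y|X) = (11/20)·0.8454 + (3/10)·0.9183 + (3/20)·0.9183 = 0.8782 bits

H(X,Y) = -Σ_{x,y} P(x,y) log₂ P(x,y). Per-cell terms -P(x,y)·log₂P(x,y):
  X=0: 0.4105, 0.5288
  X=1: 0.3322, 0.4644
  X=2: 0.3322, 0.2161
Sum of the 6 terms: H(X,Y) = 2.2842 bits

Chain rule check:
  H(X) + H(Y|X) = 1.4060 + 0.8782 = 2.2842 bits
  H(X,Y) = 2.2842 bits
✓ Chain rule verified.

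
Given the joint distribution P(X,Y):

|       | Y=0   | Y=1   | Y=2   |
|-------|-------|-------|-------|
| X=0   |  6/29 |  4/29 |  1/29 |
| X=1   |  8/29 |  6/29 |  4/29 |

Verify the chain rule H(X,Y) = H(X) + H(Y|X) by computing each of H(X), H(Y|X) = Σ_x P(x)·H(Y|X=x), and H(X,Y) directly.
H(X) = 0.9576 bits, H(Y|X) = 1.4515 bits, H(X,Y) = 2.4090 bits

Marginal of X (row sums):
  P(X=0) = 6/29 + 4/29 + 1/29 = 11/29
  P(X=1) = 8/29 + 6/29 + 4/29 = 18/29
H(X) = -[(11/29)·log₂(11/29) + (18/29)·log₂(18/29)]
  = 0.5305 + 0.4271 = 0.9576 bits

H(Y|X) = Σ_x P(x)·H(Y|X=x):
  X=0: P(X=0) = 11/29, P(Y|X=0) = (6/11, 4/11, 1/11) → H(Y|X=0) = 1.3222
  X=1: P(X=1) = 18/29, P(Y|X=1) = (4/9, 1/3, 2/9) → H(Y|X=1) = 1.5305
H(Y|X) = (11/29)·1.3222 + (18/29)·1.5305 = 1.4515 bits

H(X,Y) = -Σ_{x,y} P(x,y) log₂ P(x,y). Per-cell terms -P(x,y)·log₂P(x,y):
  X=0: 0.4703, 0.3942, 0.1675
  X=1: 0.5125, 0.4703, 0.3942
Sum of the 6 terms: H(X,Y) = 2.4090 bits

Chain rule check:
  H(X) + H(Y|X) = 0.9576 + 1.4515 = 2.4091 bits
  H(X,Y) = 2.4090 bits
✓ Chain rule verified (Δ = 0.0001 is 4-dp rounding noise: each of the three values was rounded independently).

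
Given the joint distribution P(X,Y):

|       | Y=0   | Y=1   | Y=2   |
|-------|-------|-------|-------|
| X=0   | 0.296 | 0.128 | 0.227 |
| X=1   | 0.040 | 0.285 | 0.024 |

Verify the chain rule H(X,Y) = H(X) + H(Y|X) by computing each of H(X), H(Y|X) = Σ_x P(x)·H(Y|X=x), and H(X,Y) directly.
H(X) = 0.9332 bits, H(Y|X) = 1.2829 bits, H(X,Y) = 2.2161 bits

Marginal of X (row sums):
  P(X=0) = 0.296 + 0.128 + 0.227 = 0.651
  P(X=1) = 0.040 + 0.285 + 0.024 = 0.349
H(X) = -[0.651·log₂(0.651) + 0.349·log₂(0.349)]
  = 0.40315 + 0.53003 = 0.9332 bits

H(Y|X) = Σ_x P(x)·H(Y|X=x):
  X=0: P(X=0) = 0.651, P(Y|X=0) = (296/651, 128/651, 227/651) → H(Y|X=0) = 1.50838
  X=1: P(X=1) = 0.349, P(Y|X=1) = (40/349, 285/349, 24/349) → H(Y|X=1) = 0.86244
H(Y|X) = 0.651·1.50838 + 0.349·0.86244 = 1.2829 bits

H(X,Y) = -Σ_{x,y} P(x,y) log₂ P(x,y). Per-cell terms -P(x,y)·log₂P(x,y):
  X=0: 0.51987, 0.37962, 0.48561
  X=1: 0.18575, 0.51613, 0.12914
Sum of the 6 terms: H(X,Y) = 2.2161 bits

Chain rule check:
  H(X) + H(Y|X) = 0.9332 + 1.2829 = 2.2161 bits
  H(X,Y) = 2.2161 bits
✓ Chain rule verified.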